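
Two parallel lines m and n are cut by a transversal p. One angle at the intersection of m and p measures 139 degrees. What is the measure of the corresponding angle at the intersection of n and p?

Corresponding angles are equal: 139 degrees.

139 degrees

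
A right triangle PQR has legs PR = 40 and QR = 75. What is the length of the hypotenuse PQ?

PQ = sqrt(40^2 + 75^2) = sqrt(7225) = 85

85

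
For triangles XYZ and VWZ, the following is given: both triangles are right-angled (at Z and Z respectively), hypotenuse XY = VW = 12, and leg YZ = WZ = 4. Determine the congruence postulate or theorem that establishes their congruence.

Consider the given information: both triangles are right-angled (at Z and Z respectively), hypotenuse XY = VW = 12, and leg YZ = WZ = 4
This is not SAS or AAS: SAS requires two sides and the included angle between them. AAS requires two angles and a non-included side.
The correct criterion is HL. The hypotenuse and one leg of two right triangles are equal (Hypotenuse-Leg).

HL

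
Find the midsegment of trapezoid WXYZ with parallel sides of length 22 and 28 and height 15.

midsegment = (22 + 28) / 2 = 50 / 2 = 25

25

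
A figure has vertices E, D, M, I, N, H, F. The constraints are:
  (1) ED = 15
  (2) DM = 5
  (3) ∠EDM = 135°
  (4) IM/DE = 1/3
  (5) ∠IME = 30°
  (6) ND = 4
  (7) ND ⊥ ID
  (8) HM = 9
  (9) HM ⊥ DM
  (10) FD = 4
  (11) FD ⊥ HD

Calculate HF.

Step 1: By the law of cosines on triangle DMH: DH² = 5² + 9² − 2·5·9·cos(90°) = 106, so DH = √106.
Step 2: By the law of cosines on triangle HDF: HF² = √106² + 4² − 2·√106·4·cos(90°) = 122, so HF = √122.

Therefore, the length of HF = √122.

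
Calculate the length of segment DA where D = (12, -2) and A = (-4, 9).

The horizontal distance is |-4 - 12| = 16 and the vertical distance is |9 - -2| = 11.
By the Pythagorean theorem, d = sqrt(16^2 + 11^2) = sqrt(377).

sqrt(377)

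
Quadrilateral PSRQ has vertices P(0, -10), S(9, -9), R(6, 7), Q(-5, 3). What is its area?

Shoelace: sum of cross terms = 310, Area = (1/2)|310| = 155

155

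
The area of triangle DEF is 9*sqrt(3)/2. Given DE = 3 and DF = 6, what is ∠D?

Area = (1/2) * a * b * sin(C)
sin(C) = 2 * Area / (a * b)
sin(C) = 2 * 9*sqrt(3)/2 / (3 * 6)
sin(C) = sqrt(3)/2
C = arcsin(sqrt(3)/2) = 60°
Since sin(180° - C) = sin(C), the obtuse angle 120° gives the same area, so C = 60° or C = 120°.

60° or 120°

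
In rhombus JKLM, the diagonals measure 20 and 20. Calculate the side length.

The diagonals of a rhombus bisect each other at right angles.
Half-diagonals: 20/2 = 10 and 20/2 = 10
side = sqrt(10^2 + 10^2)
side = sqrt(100 + 100)
side = sqrt(200) = 10*sqrt(2)

10*sqrt(2)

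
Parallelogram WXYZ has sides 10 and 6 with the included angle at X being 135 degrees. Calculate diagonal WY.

Law of cosines: d^2 = 10^2 + 6^2 - 2(10)(6)cos(135°) = 60*sqrt(2) + 136, so d = 2*sqrt(15*sqrt(2) + 34).

2*sqrt(15*sqrt(2) + 34)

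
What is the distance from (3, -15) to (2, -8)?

d = sqrt((2 - 3)^2 + (-8 - -15)^2)
d = sqrt(-1^2 + 7^2)
d = sqrt(1 + 49)
d = sqrt(50) = 5*sqrt(2)

5*sqrt(2)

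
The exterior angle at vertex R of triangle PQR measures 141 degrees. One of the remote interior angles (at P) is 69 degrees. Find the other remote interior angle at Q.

By the exterior angle theorem: exterior angle = sum of remote interior angles.
141 = 69 + angle Q
angle Q = 141 - 69 = 72 degrees

72 degrees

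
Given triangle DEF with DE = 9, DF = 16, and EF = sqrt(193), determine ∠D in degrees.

By the inverse law of cosines: cos(D) = (DE² + DF² - EF²) / (2 × DE × DF)
cos(D) = (9² + 16² - (sqrt(193))²) / (2 × 9 × 16)
cos(D) = (81 + 256 - (193)) / 288
cos(D) = 1/2
D = arccos(1/2) = 60°

60°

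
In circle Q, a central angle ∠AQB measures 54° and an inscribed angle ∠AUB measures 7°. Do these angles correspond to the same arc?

By the inscribed angle theorem, the inscribed angle for a central angle of 54° should be 54° / 2 = 27°.
The given inscribed angle is 7°, which does not equal 27°.
Therefore, no, they do not correspond to the same arc.

No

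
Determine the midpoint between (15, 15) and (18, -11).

The midpoint is the average of the coordinates:
x: (15 + 18)/2 = 33/2
y: (15 + -11)/2 = 2
Midpoint = (33/2, 2)

(33/2, 2)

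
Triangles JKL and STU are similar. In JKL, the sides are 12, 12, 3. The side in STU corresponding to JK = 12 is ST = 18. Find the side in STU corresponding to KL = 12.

Similar triangles have proportional sides. Setting up the proportion:
ST / JK = TU / KL
18 / 12 = TU / 12
TU = 12 * 18 / 12 = 18.

18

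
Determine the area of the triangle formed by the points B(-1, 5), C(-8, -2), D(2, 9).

The Shoelace formula computes the area from vertex coordinates by summing cross products.
For vertices (-1,5), (-8,-2), (2,9):
Signed sum = -1*-2 - -8*5 + -8*9 - 2*-2 + 2*5 - -1*9
= 42 + -68 + 19 = -7
Area = (1/2)|-7| = 7/2.

7/2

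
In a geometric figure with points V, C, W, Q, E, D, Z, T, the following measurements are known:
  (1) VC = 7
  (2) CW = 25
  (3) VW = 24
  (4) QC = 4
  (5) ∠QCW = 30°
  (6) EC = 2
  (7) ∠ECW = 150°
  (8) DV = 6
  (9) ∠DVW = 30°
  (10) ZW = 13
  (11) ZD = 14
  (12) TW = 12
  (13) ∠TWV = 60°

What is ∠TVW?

Step 1: By the law of cosines on triangle VWT: VT² = 24² + 12² − 2·24·12·cos(60°) = 432, so VT = 12·√3.
Step 2: By the inverse law of cosines on triangle TVW: cos(∠TVW) = ((12·√3)² + 24² − 12²) / (2·12·√3·24) = 864/997.66 = 0.866, so ∠TVW = 30°.

Therefore, the measure of angle ∠TVW = 30°.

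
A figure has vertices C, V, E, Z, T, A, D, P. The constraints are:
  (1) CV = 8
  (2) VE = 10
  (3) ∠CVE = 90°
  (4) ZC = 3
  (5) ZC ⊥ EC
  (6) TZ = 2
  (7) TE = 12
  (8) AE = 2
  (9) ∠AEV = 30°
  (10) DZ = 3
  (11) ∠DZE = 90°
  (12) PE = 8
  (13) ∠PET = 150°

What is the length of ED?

Step 1: By the law of cosines on triangle EVC: EC² = 10² + 8² − 2·10·8·cos(90°) = 164, so EC = 2·√41.
Step 2: By the law of cosines on triangle ZCE: ZE² = 3² + (2·√41)² − 2·3·2·√41·cos(90°) = 173, so ZE = √173.
Step 3: By the law of cosines on triangle EZD: ED² = √173² + 3² − 2·√173·3·cos(90°) = 182, so ED = √182.

Therefore, the length of ED = √182.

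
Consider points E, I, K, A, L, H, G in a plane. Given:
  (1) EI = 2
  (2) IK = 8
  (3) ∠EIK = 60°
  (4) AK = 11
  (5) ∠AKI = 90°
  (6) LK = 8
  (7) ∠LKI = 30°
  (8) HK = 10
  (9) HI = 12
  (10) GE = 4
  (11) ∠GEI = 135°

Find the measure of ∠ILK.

Step 1: By the law of cosines on triangle LKI: LI² = 8² + 8² − 2·8·8·cos(30°) = 17.15, so LI ≈ 4.14.
Step 2: By the inverse law of cosines on triangle ILK: cos(∠ILK) = (4.14² + 8² − 8²) / (2·4.14·8) = 17.15/66.26 = 0.2588, so ∠ILK = 75°.

Therefore, the measure of angle ∠ILK = 75°.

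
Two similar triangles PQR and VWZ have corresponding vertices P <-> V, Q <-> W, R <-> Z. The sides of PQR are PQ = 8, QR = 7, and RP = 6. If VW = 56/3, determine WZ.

Since the triangles are similar, the ratio of corresponding sides is constant.
Scale factor k = VW / PQ = 56/3 / 8 = 7/3
WZ = k * QR = 7/3 * 7 = 49/3

49/3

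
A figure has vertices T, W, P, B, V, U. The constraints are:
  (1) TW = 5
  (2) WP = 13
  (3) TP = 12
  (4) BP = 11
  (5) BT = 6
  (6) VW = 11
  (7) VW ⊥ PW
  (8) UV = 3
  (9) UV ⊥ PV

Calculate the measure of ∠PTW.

Step 1: By the inverse law of cosines on triangle PTW: cos(∠PTW) = (12² + 5² − 13²) / (2·12·5) = 0/120 = 0, so ∠PTW = 90°.

Therefore, the measure of angle ∠PTW = 90°.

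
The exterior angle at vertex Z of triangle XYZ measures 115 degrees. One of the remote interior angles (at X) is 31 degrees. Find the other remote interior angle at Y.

The exterior angle theorem states that an exterior angle equals the sum of the two non-adjacent interior angles.
So 115 = 31 + angle Y, which gives angle Y = 115 - 31 = 84 degrees.

84 degrees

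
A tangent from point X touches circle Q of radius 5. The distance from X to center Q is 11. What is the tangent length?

The tangent, radius, and line from the external point to the center form a right triangle.
The right angle is where the tangent meets the radius.
By the Pythagorean theorem: tangent² + 5² = 11²
tangent² = 121 - 25 = 96
tangent = 4*sqrt(6)

4*sqrt(6)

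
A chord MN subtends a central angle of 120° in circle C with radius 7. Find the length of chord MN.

Drop a perpendicular from the center to the chord, bisecting both the chord and the central angle.
Each half-chord = r sin(θ/2) = 7 sin(60°).
The full chord = 2 × 7 × sin(60°) = 7*sqrt(3).

7*sqrt(3)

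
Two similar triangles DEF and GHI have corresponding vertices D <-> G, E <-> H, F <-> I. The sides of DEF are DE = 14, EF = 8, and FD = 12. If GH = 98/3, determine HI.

k = 98/3/14 = 7/3. HI = 7/3 * 8 = 56/3.

56/3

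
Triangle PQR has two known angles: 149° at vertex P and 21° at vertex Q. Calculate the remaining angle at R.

angle R = 180 - 149 - 21 = 10 degrees.

10 degrees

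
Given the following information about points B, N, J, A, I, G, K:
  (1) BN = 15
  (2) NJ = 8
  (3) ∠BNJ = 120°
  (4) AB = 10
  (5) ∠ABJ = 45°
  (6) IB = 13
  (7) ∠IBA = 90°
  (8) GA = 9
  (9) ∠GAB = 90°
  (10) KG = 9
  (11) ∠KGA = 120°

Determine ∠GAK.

Step 1: By the law of cosines on triangle AGK: AK² = 9² + 9² − 2·9·9·cos(120°) = 243, so AK = 9·√3.
Step 2: By the inverse law of cosines on triangle GAK: cos(∠GAK) = (9² + (9·√3)² − 9²) / (2·9·9·√3) = 243/280.59 = 0.866, so ∠GAK = 30°.

Therefore, the measure of angle ∠GAK = 30°.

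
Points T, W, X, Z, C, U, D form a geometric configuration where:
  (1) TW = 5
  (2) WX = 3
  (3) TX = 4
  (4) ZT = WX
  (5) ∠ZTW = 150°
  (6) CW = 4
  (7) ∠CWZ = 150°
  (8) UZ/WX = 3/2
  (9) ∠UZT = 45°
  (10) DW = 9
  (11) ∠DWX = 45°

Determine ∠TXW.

Step 1: By the inverse law of cosines on triangle TXW: cos(∠TXW) = (4² + 3² − 5²) / (2·4·3) = 0/24 = 0, so ∠TXW = 90°.

Therefore, the measure of angle ∠TXW = 90°.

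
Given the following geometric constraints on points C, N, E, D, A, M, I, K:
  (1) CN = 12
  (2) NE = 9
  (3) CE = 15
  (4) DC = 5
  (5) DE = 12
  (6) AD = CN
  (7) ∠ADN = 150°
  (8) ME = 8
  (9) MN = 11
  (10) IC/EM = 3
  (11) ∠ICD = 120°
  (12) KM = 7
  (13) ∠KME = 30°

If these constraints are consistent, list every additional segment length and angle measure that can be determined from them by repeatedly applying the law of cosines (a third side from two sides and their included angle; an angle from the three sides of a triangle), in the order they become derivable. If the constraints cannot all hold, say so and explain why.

The constraints are consistent. Derivable facts, in order:
After 1 step:
- DI ≈ 26.85
- EK ≈ 4
- ∠CDE = 117.82°
- ∠CED = 17.15°
- ∠CEN = 53.13°
- ∠CNE = 90°
- ∠DCE = 45.04°
- ∠ECN = 36.87°
- ∠EMN = 53.78°
- ∠ENM = 45.82°
- ∠MEN = 80.41°
After 2 steps:
- ∠CDI = 50.72°
- ∠CID = 9.28°
- ∠EKM = 88.97°
- ∠KEM = 61.03°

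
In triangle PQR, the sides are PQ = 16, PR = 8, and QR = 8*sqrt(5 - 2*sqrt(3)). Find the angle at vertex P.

When all three sides of a triangle are known, the law of cosines can be rearranged to find any angle.
cos(C) = (a² + b² - c²) / (2ab) gives cos(P) = sqrt(3)/2.
Taking the inverse cosine: P = 30°.

30°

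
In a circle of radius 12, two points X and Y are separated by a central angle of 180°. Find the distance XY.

Drop a perpendicular from the center to the chord, bisecting both the chord and the central angle.
Each half-chord = r sin(θ/2) = 12 sin(90°).
The full chord = 2 × 12 × sin(90°) = 24.

24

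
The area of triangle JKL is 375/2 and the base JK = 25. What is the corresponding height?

height = 2 * 375/2 / 25 = 15

15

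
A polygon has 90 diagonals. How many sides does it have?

Using d = n(n - 3)/2, we solve 90 = n(n - 3)/2.
So n(n - 3) = 180.
Testing n = 15: 15 * 12 = 180 = 180. Correct.
The polygon has 15 sides.

15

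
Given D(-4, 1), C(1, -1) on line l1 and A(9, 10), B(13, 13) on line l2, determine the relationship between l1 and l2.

Slope of line 1: m1 = (-1 - 1)/(1 - -4) = -2/5 = -2/5
Slope of line 2: m2 = (13 - 10)/(13 - 9) = 3/4 = 3/4
m1 != m2 (-2/5 != 3/4), so not parallel.
m1 * m2 = (-2/5) * (3/4) = -3/10 != -1, so not perpendicular.
The lines are neither parallel nor perpendicular.

Neither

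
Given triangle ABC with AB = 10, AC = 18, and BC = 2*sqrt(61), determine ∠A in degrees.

When all three sides of a triangle are known, the law of cosines can be rearranged to find any angle.
cos(C) = (a² + b² - c²) / (2ab) gives cos(A) = 1/2.
Taking the inverse cosine: A = 60°.

60°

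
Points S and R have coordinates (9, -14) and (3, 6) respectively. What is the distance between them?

d = sqrt((3 - 9)^2 + (6 - -14)^2)
d = sqrt(-6^2 + 20^2)
d = sqrt(36 + 400)
d = sqrt(436) = 2*sqrt(109)

2*sqrt(109)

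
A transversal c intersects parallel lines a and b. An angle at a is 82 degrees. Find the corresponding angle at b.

Corresponding angles are equal: 82 degrees.

82 degrees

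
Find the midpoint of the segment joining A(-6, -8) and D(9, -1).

The midpoint is the average of the coordinates:
x: (-6 + 9)/2 = 3/2
y: (-8 + -1)/2 = -9/2
Midpoint = (3/2, -9/2)

(3/2, -9/2)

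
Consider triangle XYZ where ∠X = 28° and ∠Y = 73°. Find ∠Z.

By the triangle angle sum property, the three interior angles of any triangle add up to 180°.
We know angle X = 28° and angle Y = 73°, so their sum is 101°.
Therefore angle Z = 180° - 101° = 79°.

79 degrees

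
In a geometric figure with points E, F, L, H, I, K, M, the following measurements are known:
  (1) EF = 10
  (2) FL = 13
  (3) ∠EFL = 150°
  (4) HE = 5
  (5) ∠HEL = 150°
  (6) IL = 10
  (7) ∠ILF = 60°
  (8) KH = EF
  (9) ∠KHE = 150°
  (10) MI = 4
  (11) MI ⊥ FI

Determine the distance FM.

Step 1: By the law of cosines on triangle FLI: FI² = 13² + 10² − 2·13·10·cos(60°) = 139, so FI = √139.
Step 2: By the law of cosines on triangle FIM: FM² = √139² + 4² − 2·√139·4·cos(90°) = 155, so FM = √155.

Therefore, the length of FM = √155.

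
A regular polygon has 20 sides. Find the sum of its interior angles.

The sum of interior angles of an n-sided polygon is (n - 2) * 180.
For n = 20: (20 - 2) * 180 = 18 * 180 = 3240 degrees.

3240 degrees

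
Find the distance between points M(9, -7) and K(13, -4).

d = sqrt((13 - 9)^2 + (-4 - -7)^2)
d = sqrt(4^2 + 3^2)
d = sqrt(16 + 9)
d = sqrt(25) = 5

5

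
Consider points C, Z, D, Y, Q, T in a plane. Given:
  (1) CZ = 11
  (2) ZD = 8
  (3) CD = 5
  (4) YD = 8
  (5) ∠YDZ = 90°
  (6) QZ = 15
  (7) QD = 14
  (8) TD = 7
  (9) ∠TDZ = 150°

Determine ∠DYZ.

Step 1: By the law of cosines on triangle YDZ: YZ² = 8² + 8² − 2·8·8·cos(90°) = 128, so YZ = 8·√2.
Step 2: By the inverse law of cosines on triangle DYZ: cos(∠DYZ) = (8² + (8·√2)² − 8²) / (2·8·8·√2) = 128/181.02 = 0.7071, so ∠DYZ = 45°.

Therefore, the measure of angle ∠DYZ = 45°.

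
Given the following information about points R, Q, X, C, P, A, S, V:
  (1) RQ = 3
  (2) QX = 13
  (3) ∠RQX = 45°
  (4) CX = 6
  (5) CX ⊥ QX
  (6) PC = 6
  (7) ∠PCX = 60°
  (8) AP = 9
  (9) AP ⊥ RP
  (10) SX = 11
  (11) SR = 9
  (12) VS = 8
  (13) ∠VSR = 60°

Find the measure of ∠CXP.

Step 1: By the law of cosines on triangle XCP: XP² = 6² + 6² − 2·6·6·cos(60°) = 36, so XP = 6.
Step 2: By the inverse law of cosines on triangle CXP: cos(∠CXP) = (6² + 6² − 6²) / (2·6·6) = 36/72 = 0.5, so ∠CXP = 60°.

Therefore, the measure of angle ∠CXP = 60°.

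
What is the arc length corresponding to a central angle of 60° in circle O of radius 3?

The full circumference is 2πr = 2π(3) = 6*pi.
The arc spans 60° out of 360°, which is a fraction of 1/6.
Arc length = 6*pi × 1/6 = pi.

pi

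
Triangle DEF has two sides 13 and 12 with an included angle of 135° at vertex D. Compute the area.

When two sides and the included angle are known, the area formula is (1/2)ab sin(C).
The height from one side to the opposite vertex is 12 sin(135°) = 6*sqrt(2).
Area = (1/2) * 13 * 6*sqrt(2) = 39*sqrt(2).

39*sqrt(2)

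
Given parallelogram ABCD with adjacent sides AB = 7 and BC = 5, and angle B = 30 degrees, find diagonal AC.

Using the law of cosines:
d^2 = 7^2 + 5^2 - 2(7)(5)cos(30 degrees)
d^2 = 49 + 25 - 70*sqrt(3)/2
d^2 = 74 - 35*sqrt(3)
d = sqrt(74 - 35*sqrt(3))

sqrt(74 - 35*sqrt(3))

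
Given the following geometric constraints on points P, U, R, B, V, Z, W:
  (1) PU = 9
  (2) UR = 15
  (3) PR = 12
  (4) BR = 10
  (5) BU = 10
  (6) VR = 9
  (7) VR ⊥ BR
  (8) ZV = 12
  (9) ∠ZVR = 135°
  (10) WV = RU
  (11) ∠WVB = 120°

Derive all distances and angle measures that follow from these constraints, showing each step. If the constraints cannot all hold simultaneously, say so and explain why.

The constraints are consistent.

From the given relations:
  WV = RU = 15

Step 1: From RV = 9, VZ = 12, and ∠RVZ = 135°, by the law of cosines:
  RZ² = RV² + VZ² - 2·RV·VZ·cos(135°) = 81 + 144 + 152.7 = 377.7
  RZ ≈ 19.44

Step 2: From BR = 10, RV = 9, and ∠BRV = 90°, by the law of cosines:
  BV² = BR² + RV² - 2·BR·RV·cos(90°) = 100 + 81 - 0 = 181
  BV = √181

Step 3: From PR = 12, PU = 9, RU = 15, by the inverse law of cosines:
  cos(∠RPU) = (PR² + PU² - RU²) / (2·PR·PU)
  ∠RPU = 90°

Step 4: From UB = 10, UR = 15, BR = 10, by the inverse law of cosines:
  cos(∠BUR) = (UB² + UR² - BR²) / (2·UB·UR)
  ∠BUR = 41.41°

Step 5: From UP = 9, UR = 15, PR = 12, by the inverse law of cosines:
  cos(∠PUR) = (UP² + UR² - PR²) / (2·UP·UR)
  ∠PUR = 53.13°

Step 6: From RB = 10, RU = 15, BU = 10, by the inverse law of cosines:
  cos(∠BRU) = (RB² + RU² - BU²) / (2·RB·RU)
  ∠BRU = 41.41°

Step 7: From RP = 12, RU = 15, PU = 9, by the inverse law of cosines:
  cos(∠PRU) = (RP² + RU² - PU²) / (2·RP·RU)
  ∠PRU = 36.87°

Step 8: From BR = 10, BU = 10, RU = 15, by the inverse law of cosines:
  cos(∠RBU) = (BR² + BU² - RU²) / (2·BR·BU)
  ∠RBU = 97.18°

Step 9: From BV = √181, VW = 15, and ∠BVW = 120°, by the law of cosines:
  BW² = BV² + VW² - 2·BV·VW·cos(120°) = 181 + 225 + 201.8 = 607.8
  BW ≈ 24.65

Step 10: From RV = 9, RZ = 19.44, VZ = 12, by the inverse law of cosines:
  cos(∠VRZ) = (RV² + RZ² - VZ²) / (2·RV·RZ)
  ∠VRZ = 25.89°

Step 11: From BR = 10, BV = √181, RV = 9, by the inverse law of cosines:
  cos(∠RBV) = (BR² + BV² - RV²) / (2·BR·BV)
  ∠RBV = 41.99°

Step 12: From VB = √181, VR = 9, BR = 10, by the inverse law of cosines:
  cos(∠BVR) = (VB² + VR² - BR²) / (2·VB·VR)
  ∠BVR = 48.01°

Step 13: From ZR = 19.44, ZV = 12, RV = 9, by the inverse law of cosines:
  cos(∠RZV) = (ZR² + ZV² - RV²) / (2·ZR·ZV)
  ∠RZV = 19.11°

Step 14: From BV = √181, BW = 24.65, VW = 15, by the inverse law of cosines:
  cos(∠VBW) = (BV² + BW² - VW²) / (2·BV·BW)
  ∠VBW = 31.8°

Step 15: From WB = 24.65, WV = 15, BV = √181, by the inverse law of cosines:
  cos(∠BWV) = (WB² + WV² - BV²) / (2·WB·WV)
  ∠BWV = 28.2°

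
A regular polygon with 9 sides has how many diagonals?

The number of diagonals in an n-gon is n(n - 3)/2.
For n = 9: 9(9 - 3)/2 = 9 × 6 / 2 = 27.

27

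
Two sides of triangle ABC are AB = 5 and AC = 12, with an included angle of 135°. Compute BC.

By the law of cosines: BC^2 = AB^2 + AC^2 - 2*AB*AC*cos(A)
BC^2 = 5^2 + 12^2 - 2*5*12*cos(135°)
BC^2 = 25 + 144 - 120*(-sqrt(2)/2)
BC^2 = 60*sqrt(2) + 169
BC = sqrt(60*sqrt(2) + 169)

sqrt(60*sqrt(2) + 169)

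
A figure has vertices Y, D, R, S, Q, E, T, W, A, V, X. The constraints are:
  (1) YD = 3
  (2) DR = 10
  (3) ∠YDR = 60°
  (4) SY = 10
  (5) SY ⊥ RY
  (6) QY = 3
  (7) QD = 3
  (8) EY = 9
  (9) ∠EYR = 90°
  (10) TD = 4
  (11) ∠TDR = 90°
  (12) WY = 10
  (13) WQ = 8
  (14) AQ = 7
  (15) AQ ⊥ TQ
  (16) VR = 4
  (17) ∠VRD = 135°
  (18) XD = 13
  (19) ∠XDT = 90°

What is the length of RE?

Step 1: By the law of cosines on triangle RDY: RY² = 10² + 3² − 2·10·3·cos(60°) = 79, so RY = √79.
Step 2: By the law of cosines on triangle RYE: RE² = √79² + 9² − 2·√79·9·cos(90°) = 160, so RE = 4·√10.

Therefore, the length of RE = 4·√10.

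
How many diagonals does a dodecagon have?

The number of diagonals in an n-gon is n(n - 3)/2.
For n = 12: 12(12 - 3)/2 = 12 × 9 / 2 = 54.

54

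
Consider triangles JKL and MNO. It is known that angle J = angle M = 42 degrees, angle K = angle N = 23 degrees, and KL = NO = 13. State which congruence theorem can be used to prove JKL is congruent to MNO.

Consider the given information: angle J = angle M = 42 degrees, angle K = angle N = 23 degrees, and KL = NO = 13
This is not SSS or ASA: SSS requires all three pairs of sides, but we don't have that. ASA requires two angles and the side between them.
The correct criterion is AAS. Two pairs of corresponding angles and a non-included side are equal (Angle-Angle-Side).

AAS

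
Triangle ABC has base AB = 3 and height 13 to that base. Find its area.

Area = (1/2) * base * height
Area = (1/2) * 3 * 13
Area = 39/2

39/2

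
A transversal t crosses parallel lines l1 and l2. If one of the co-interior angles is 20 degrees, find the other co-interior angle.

Co-interior angles (same-side interior) formed by parallel lines and a transversal are supplementary (sum to 180 degrees).
The given angle is 20 degrees.
The co-interior angle = 180 - 20 = 160 degrees.

160 degrees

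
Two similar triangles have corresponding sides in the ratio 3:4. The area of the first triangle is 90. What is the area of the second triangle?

For similar figures, the area ratio equals the square of the side ratio.
Side ratio (the first triangle to the second triangle) = 3:4, so area ratio = 3^2:4^2 = 9:16.
If the area of the first triangle is 90, then the area of the second triangle = 90 * (16/9) = 160.

160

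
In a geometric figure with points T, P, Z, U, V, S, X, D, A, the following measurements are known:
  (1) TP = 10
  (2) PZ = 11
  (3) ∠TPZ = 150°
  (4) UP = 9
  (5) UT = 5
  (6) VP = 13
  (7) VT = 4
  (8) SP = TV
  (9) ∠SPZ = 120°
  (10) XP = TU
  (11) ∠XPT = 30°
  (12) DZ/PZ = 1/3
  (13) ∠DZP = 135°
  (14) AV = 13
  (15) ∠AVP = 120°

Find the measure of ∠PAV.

Step 1: By the law of cosines on triangle AVP: AP² = 13² + 13² − 2·13·13·cos(120°) = 507, so AP = 13·√3.
Step 2: By the inverse law of cosines on triangle PAV: cos(∠PAV) = ((13·√3)² + 13² − 13²) / (2·13·√3·13) = 507/585.43 = 0.866, so ∠PAV = 30°.

Therefore, the measure of angle ∠PAV = 30°.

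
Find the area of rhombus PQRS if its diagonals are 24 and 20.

The diagonals of a rhombus divide it into four right triangles.
Each triangle has legs 24/ 2 = 12 and 20/2 = 10, so each has area (1/2)*12*10 = 60.
Four such triangles give total area = (d1 * d2) / 2 = 240.

240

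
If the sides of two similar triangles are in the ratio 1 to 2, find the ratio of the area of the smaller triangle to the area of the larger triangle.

Area ratio = (side ratio)^2 = (1/2)^2 = 1:4.

1:4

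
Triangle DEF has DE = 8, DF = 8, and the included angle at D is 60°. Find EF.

By the law of cosines: EF^2 = DE^2 + DF^2 - 2*DE*DF*cos(D)
EF^2 = 8^2 + 8^2 - 2*8*8*cos(60°)
EF^2 = 64 + 64 - 128*(1/2)
EF^2 = 64
EF = 8

8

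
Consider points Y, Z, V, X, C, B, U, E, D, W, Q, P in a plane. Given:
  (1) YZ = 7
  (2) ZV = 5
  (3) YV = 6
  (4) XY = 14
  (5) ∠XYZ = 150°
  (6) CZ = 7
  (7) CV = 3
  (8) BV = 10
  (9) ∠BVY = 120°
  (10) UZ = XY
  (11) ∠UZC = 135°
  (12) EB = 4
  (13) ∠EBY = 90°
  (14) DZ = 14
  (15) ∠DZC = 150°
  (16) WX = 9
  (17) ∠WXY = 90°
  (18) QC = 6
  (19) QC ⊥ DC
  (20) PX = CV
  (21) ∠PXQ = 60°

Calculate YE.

Step 1: By the law of cosines on triangle BVY: BY² = 10² + 6² − 2·10·6·cos(120°) = 196, so BY = 14.
Step 2: By the law of cosines on triangle YBE: YE² = 14² + 4² − 2·14·4·cos(90°) = 212, so YE = 2·√53.

Therefore, the length of YE = 2·√53.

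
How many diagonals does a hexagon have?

Total line segments between 6 vertices = C(6,2) = 15.
Subtract the 6 sides: 15 - 6 = 9 diagonals.

9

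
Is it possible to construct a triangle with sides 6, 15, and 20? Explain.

Sort the sides: 6, 15, 20.
It suffices to check that the sum of the two smallest exceeds the largest:
6 + 15 = 21 > 20. ✓
Yes, a valid triangle can be formed.

Yes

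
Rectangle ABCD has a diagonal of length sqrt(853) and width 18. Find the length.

b = sqrt(d^2 - a^2) = sqrt(853 - 324) = sqrt(529) = 23

23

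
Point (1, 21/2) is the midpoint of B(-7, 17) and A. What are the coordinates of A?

Using the midpoint formula: M = ((x1 + x2)/2, (y1 + y2)/2)
We know M = (1, 21/2) and B = (-7, 17)
For x: 1 = (-7 + x2)/2, so x2 = 2*1 - -7 = 9
For y: 21/2 = (17 + y2)/2, so y2 = 2*21/2 - 17 = 4
A = (9, 4)

(9, 4)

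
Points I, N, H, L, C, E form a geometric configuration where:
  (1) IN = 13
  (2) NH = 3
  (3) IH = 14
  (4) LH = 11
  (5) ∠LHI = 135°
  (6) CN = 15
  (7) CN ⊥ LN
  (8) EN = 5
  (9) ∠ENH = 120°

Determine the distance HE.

Step 1: By the law of cosines on triangle HNE: HE² = 3² + 5² − 2·3·5·cos(120°) = 49, so HE = 7.

Therefore, the length of HE = 7.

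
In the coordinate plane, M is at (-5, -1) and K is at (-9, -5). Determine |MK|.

The horizontal distance is |-9 - -5| = 4 and the vertical distance is |-5 - -1| = 4.
By the Pythagorean theorem, d = sqrt(4^2 + 4^2) = sqrt(32) = 4*sqrt(2).

4*sqrt(2)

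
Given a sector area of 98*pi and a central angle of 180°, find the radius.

r² = 360 × 98*pi / (π × 180) = 196, so r = 14.

14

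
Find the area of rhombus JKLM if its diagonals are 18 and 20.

Area = (18 * 20) / 2 = 360 / 2 = 180

180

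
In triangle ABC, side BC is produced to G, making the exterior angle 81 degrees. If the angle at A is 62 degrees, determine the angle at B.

angle B = 81 - 62 = 19 degrees (exterior angle theorem).

19 degrees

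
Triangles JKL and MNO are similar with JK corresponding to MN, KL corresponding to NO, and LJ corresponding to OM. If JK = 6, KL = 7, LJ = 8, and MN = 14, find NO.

Since the triangles are similar, the ratio of corresponding sides is constant.
Scale factor k = MN / JK = 14 / 6 = 7/3
NO = k * KL = 7/3 * 7 = 49/3

49/3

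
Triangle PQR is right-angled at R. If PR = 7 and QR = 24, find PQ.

In a right triangle, the square of the hypotenuse equals the sum of the squares of the two legs.
The legs are 7 and 24, so the hypotenuse = sqrt(49 + 576) = sqrt(625) = 25.

25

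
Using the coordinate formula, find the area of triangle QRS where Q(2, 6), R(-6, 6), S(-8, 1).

Using the Shoelace formula for a triangle:
Area = (1/2)|x0(y1 - y2) + x1(y2 - y0) + x2(y0 - y1)|
Area = (1/2)|2(6 - 1) + -6(1 - 6) + -8(6 - 6)|
Area = (1/2)|10 + 30 + 0|
Area = (1/2)|40|
Area = (1/2)(40)
Area = 20

20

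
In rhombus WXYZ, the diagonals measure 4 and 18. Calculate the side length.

Half-diagonals are 2 and 9. side = sqrt(2^2 + 9^2) = sqrt(85)

sqrt(85)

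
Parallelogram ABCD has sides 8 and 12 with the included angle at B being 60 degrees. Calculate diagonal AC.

Using the law of cosines:
d^2 = 8^2 + 12^2 - 2(8)(12)cos(60 degrees)
d^2 = 64 + 144 - 192*1/2
d^2 = 112
d = 4*sqrt(7)

4*sqrt(7)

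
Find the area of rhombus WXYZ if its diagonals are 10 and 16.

Area = (10 * 16) / 2 = 160 / 2 = 80

80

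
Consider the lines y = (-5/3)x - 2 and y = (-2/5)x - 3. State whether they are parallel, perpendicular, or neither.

Slope of line 1: m1 = -5/3
Slope of line 2: m2 = -2/5
m1 != m2 (-5/3 != -2/5), so not parallel.
m1 * m2 = (-5/3) * (-2/5) = 2/3 != -1, so not perpendicular.
The lines are neither parallel nor perpendicular.

Neither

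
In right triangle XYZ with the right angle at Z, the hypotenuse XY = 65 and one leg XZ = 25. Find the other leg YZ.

YZ = sqrt(65^2 - 25^2) = sqrt(3600) = 60

60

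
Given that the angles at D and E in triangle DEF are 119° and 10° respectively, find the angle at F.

Let angle F = x. Then 119 + 10 + x = 180.
x = 180 - 129 = 51 degrees.

51 degrees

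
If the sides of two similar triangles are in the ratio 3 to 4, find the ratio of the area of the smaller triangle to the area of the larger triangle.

Area scales with the square of linear dimensions. If every length is multiplied by 3/4, then the area is multiplied by (3/4)^2 = 9/16.
The area ratio is 9:16.

9:16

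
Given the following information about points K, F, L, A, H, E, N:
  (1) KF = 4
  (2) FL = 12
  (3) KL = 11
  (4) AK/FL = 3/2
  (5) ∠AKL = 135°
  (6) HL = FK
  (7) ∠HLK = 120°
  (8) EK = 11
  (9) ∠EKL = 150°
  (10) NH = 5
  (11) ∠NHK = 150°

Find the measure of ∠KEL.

Step 1: By the law of cosines on triangle EKL: EL² = 11² + 11² − 2·11·11·cos(150°) = 451.58, so EL ≈ 21.25.
Step 2: By the inverse law of cosines on triangle KEL: cos(∠KEL) = (11² + 21.25² − 11²) / (2·11·21.25) = 451.58/467.51 = 0.9659, so ∠KEL = 15°.

Therefore, the measure of angle ∠KEL = 15°.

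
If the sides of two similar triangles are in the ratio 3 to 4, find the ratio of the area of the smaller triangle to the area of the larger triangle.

Area ratio = (side ratio)^2 = (3/4)^2 = 9:16.

9:16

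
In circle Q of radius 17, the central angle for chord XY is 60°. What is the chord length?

Chord length = 2r sin(θ/2)
= 2 × 17 × sin(60°/2)
= 2 × 17 × sin(30°)
= 17

17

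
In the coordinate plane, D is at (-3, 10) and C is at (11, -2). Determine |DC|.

The horizontal distance is |11 - -3| = 14 and the vertical distance is |-2 - 10| = 12.
By the Pythagorean theorem, d = sqrt(14^2 + 12^2) = sqrt(340) = 2*sqrt(85).

2*sqrt(85)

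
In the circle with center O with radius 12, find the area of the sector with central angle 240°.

The full circle has area πr² = π(12)² = 144*pi.
The sector covers 240° out of 360°, a fraction of 2/3.
Sector area = 144*pi × 2/3 = 96*pi.

96*pi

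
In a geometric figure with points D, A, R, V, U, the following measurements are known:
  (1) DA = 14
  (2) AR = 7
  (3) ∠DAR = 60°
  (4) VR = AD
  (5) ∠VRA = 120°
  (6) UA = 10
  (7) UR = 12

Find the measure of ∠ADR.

Step 1: By the law of cosines on triangle DAR: DR² = 14² + 7² − 2·14·7·cos(60°) = 147, so DR = 7·√3.
Step 2: By the inverse law of cosines on triangle ADR: cos(∠ADR) = (14² + (7·√3)² − 7²) / (2·14·7·√3) = 294/339.48 = 0.866, so ∠ADR = 30°.

Therefore, the measure of angle ∠ADR = 30°.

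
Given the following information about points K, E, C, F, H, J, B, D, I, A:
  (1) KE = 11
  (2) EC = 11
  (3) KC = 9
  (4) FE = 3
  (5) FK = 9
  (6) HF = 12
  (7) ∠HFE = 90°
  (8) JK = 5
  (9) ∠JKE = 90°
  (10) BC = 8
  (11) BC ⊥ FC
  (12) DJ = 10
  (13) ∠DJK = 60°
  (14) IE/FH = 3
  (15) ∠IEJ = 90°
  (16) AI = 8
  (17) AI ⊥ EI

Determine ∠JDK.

Step 1: By the law of cosines on triangle DJK: DK² = 10² + 5² − 2·10·5·cos(60°) = 75, so DK = 5·√3.
Step 2: By the inverse law of cosines on triangle JDK: cos(∠JDK) = (10² + (5·√3)² − 5²) / (2·10·5·√3) = 150/173.21 = 0.866, so ∠JDK = 30°.

Therefore, the measure of angle ∠JDK = 30°.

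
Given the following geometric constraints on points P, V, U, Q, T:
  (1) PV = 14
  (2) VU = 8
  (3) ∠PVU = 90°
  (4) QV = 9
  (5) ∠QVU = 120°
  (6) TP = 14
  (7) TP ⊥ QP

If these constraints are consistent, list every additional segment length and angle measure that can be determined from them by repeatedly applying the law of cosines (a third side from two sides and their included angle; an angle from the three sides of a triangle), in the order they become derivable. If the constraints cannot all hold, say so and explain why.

The constraints are consistent. Derivable facts, in order:
After 1 step:
- PU = 2·√65
- UQ ≈ 14.73
After 2 steps:
- ∠PUV = 60.26°
- ∠QUV = 31.95°
- ∠UPV = 29.74°
- ∠UQV = 28.05°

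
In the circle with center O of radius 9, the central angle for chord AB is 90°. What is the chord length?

Chord length = 2r sin(θ/2)
= 2 × 9 × sin(90°/2)
= 2 × 9 × sin(45°)
= 9*sqrt(2)

9*sqrt(2)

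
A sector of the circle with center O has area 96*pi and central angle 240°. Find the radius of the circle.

r² = 360 × 96*pi / (π × 240) = 144, so r = 12.

12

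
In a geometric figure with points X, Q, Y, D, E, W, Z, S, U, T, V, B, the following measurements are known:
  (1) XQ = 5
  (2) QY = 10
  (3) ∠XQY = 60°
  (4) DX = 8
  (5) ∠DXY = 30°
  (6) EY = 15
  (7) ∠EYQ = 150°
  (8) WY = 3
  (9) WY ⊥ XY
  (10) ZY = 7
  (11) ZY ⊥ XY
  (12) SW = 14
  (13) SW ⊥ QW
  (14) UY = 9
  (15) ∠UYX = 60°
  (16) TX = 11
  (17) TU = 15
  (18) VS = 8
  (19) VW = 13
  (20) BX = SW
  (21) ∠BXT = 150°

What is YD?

Step 1: By the law of cosines on triangle XQY: XY² = 5² + 10² − 2·5·10·cos(60°) = 75, so XY = 5·√3.
Step 2: By the law of cosines on triangle YXD: YD² = (5·√3)² + 8² − 2·5·√3·8·cos(30°) = 19, so YD = √19.

Therefore, the length of YD = √19.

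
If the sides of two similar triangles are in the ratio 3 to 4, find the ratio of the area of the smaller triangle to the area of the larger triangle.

Area scales with the square of linear dimensions. If every length is multiplied by 3/4, then the area is multiplied by (3/4)^2 = 9/16.
The area ratio is 9:16.

9:16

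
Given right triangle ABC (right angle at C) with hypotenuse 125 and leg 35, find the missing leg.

By the Pythagorean theorem: BC^2 = AB^2 - AC^2
BC^2 = 125^2 - 35^2 = 15625 - 1225 = 14400
BC = sqrt(14400) = 120

120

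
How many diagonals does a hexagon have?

Total line segments between 6 vertices = C(6,2) = 15.
Subtract the 6 sides: 15 - 6 = 9 diagonals.

9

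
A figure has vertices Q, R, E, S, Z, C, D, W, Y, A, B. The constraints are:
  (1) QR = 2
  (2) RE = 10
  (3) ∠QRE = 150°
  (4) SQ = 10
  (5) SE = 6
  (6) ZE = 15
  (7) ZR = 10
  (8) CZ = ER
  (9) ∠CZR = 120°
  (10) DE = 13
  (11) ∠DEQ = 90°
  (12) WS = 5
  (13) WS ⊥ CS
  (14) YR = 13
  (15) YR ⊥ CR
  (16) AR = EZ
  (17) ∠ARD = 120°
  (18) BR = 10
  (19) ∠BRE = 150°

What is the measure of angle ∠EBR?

Step 1: By the law of cosines on triangle BRE: BE² = 10² + 10² − 2·10·10·cos(150°) = 373.21, so BE ≈ 19.32.
Step 2: By the inverse law of cosines on triangle EBR: cos(∠EBR) = (19.32² + 10² − 10²) / (2·19.32·10) = 373.21/386.37 = 0.9659, so ∠EBR = 15°.

Therefore, the measure of angle ∠EBR = 15°.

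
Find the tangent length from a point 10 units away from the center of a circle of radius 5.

tangent = √(d² - r²) = √(10² - 5²) = √(100 - 25) = √75 = 5*sqrt(3)

5*sqrt(3)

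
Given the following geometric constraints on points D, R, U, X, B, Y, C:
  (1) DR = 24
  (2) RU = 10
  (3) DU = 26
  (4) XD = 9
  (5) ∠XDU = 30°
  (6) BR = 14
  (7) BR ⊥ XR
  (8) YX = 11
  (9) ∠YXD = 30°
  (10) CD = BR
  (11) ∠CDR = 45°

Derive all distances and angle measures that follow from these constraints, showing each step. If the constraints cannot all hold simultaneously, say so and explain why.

The constraints are consistent.

From the given relations:
  CD = BR = 14

Step 1: From DX = 9, XY = 11, and ∠DXY = 30°, by the law of cosines:
  DY² = DX² + XY² - 2·DX·XY·cos(30°) = 81 + 121 - 171.5 = 30.53
  DY ≈ 5.53

Step 2: From RD = 24, DC = 14, and ∠RDC = 45°, by the law of cosines:
  RC² = RD² + DC² - 2·RD·DC·cos(45°) = 576 + 196 - 475.2 = 296.8
  RC ≈ 17.23

Step 3: From UD = 26, DX = 9, and ∠UDX = 30°, by the law of cosines:
  UX² = UD² + DX² - 2·UD·DX·cos(30°) = 676 + 81 - 405.3 = 351.7
  UX ≈ 18.75

Step 4: From DR = 24, DU = 26, RU = 10, by the inverse law of cosines:
  cos(∠RDU) = (DR² + DU² - RU²) / (2·DR·DU)
  ∠RDU = 22.62°

Step 5: From RD = 24, RU = 10, DU = 26, by the inverse law of cosines:
  cos(∠DRU) = (RD² + RU² - DU²) / (2·RD·RU)
  ∠DRU = 90°

Step 6: From UD = 26, UR = 10, DR = 24, by the inverse law of cosines:
  cos(∠DUR) = (UD² + UR² - DR²) / (2·UD·UR)
  ∠DUR = 67.38°

Step 7: From DX = 9, DY = 5.53, XY = 11, by the inverse law of cosines:
  cos(∠XDY) = (DX² + DY² - XY²) / (2·DX·DY)
  ∠XDY = 95.47°

Step 8: From RC = 17.23, RD = 24, CD = 14, by the inverse law of cosines:
  cos(∠CRD) = (RC² + RD² - CD²) / (2·RC·RD)
  ∠CRD = 35.07°

Step 9: From UD = 26, UX = 18.75, DX = 9, by the inverse law of cosines:
  cos(∠DUX) = (UD² + UX² - DX²) / (2·UD·UX)
  ∠DUX = 13.88°

Step 10: From XD = 9, XU = 18.75, DU = 26, by the inverse law of cosines:
  cos(∠DXU) = (XD² + XU² - DU²) / (2·XD·XU)
  ∠DXU = 136.12°

Step 11: From YD = 5.53, YX = 11, DX = 9, by the inverse law of cosines:
  cos(∠DYX) = (YD² + YX² - DX²) / (2·YD·YX)
  ∠DYX = 54.53°

Step 12: From CD = 14, CR = 17.23, DR = 24, by the inverse law of cosines:
  cos(∠DCR) = (CD² + CR² - DR²) / (2·CD·CR)
  ∠DCR = 99.93°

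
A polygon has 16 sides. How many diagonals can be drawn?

The number of diagonals in an n-gon is n(n - 3)/2.
For n = 16: 16(16 - 3)/2 = 16 × 13 / 2 = 104.

104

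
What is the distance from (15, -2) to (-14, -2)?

d = sqrt((-14 - 15)^2 + (-2 - -2)^2)
d = sqrt(-29^2 + 0^2)
d = sqrt(841 + 0)
d = sqrt(841) = 29

29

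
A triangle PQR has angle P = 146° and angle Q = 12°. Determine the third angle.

The interior angles sum to 180°: angle R = 180 - 146 - 12 = 22°.
The triangle is obtuse (angles 146°, 12°, 22°).

22 degrees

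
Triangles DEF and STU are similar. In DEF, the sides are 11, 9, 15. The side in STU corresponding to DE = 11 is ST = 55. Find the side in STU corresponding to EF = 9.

Since the triangles are similar, the ratio of corresponding sides is constant.
Scale factor k = ST / DE = 55 / 11 = 5
TU = k * EF = 5 * 9 = 45

45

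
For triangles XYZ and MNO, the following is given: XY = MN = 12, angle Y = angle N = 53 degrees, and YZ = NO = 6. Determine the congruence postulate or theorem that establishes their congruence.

The given information matches SAS: Two pairs of corresponding sides and the included angle are equal (Side-Angle-Side).

SAS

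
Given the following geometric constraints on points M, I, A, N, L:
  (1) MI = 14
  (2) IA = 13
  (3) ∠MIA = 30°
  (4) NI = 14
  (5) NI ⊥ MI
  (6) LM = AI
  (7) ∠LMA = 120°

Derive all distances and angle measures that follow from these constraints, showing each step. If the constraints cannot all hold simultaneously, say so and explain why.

The constraints are consistent.

From the given relations:
  LM = AI = 13

Step 1: From MI = 14, IA = 13, and ∠MIA = 30°, by the law of cosines:
  MA² = MI² + IA² - 2·MI·IA·cos(30°) = 196 + 169 - 315.2 = 49.77
  MA ≈ 7.05

Step 2: From MI = 14, IN = 14, and ∠MIN = 90°, by the law of cosines:
  MN² = MI² + IN² - 2·MI·IN·cos(90°) = 196 + 196 - 0 = 392
  MN = 14·√2

Step 3: From AM = 7.05, ML = 13, and ∠AML = 120°, by the law of cosines:
  AL² = AM² + ML² - 2·AM·ML·cos(120°) = 49.77 + 169 + 91.71 = 310.5
  AL ≈ 17.62

Step 4: From MA = 7.05, MI = 14, AI = 13, by the inverse law of cosines:
  cos(∠AMI) = (MA² + MI² - AI²) / (2·MA·MI)
  ∠AMI = 67.13°

Step 5: From MI = 14, MN = 14·√2, IN = 14, by the inverse law of cosines:
  cos(∠IMN) = (MI² + MN² - IN²) / (2·MI·MN)
  ∠IMN = 45°

Step 6: From AI = 13, AM = 7.05, IM = 14, by the inverse law of cosines:
  cos(∠IAM) = (AI² + AM² - IM²) / (2·AI·AM)
  ∠IAM = 82.87°

Step 7: From NI = 14, NM = 14·√2, IM = 14, by the inverse law of cosines:
  cos(∠INM) = (NI² + NM² - IM²) / (2·NI·NM)
  ∠INM = 45°

Step 8: From AL = 17.62, AM = 7.05, LM = 13, by the inverse law of cosines:
  cos(∠LAM) = (AL² + AM² - LM²) / (2·AL·AM)
  ∠LAM = 39.71°

Step 9: From LA = 17.62, LM = 13, AM = 7.05, by the inverse law of cosines:
  cos(∠ALM) = (LA² + LM² - AM²) / (2·LA·LM)
  ∠ALM = 20.29°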